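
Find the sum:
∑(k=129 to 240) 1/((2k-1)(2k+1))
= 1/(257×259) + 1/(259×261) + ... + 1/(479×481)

Partial fractions: 1/((2k-1)(2k+1)) = (1/2)[1/(2k-1) - 1/(2k+1)]
The series telescopes:
= (1/2)[1/257 - 1/481]
= 112/123617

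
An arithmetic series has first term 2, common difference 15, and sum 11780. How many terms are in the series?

Using S = n/2 × [2a + (n-1)d]
11780 = n/2 × [2(2) + (n-1)(15)]
11780 = n/2 × [4 + 15n - 15]
23560 = n × [-11 + 15n]
15n² + (-11)n - 23560 = 0
Discriminant: Δ = (-11)² - 4(15)(-23560) = 121 + 1413600 = 1413721
√Δ = 1189
n = [-(-11) + √Δ] / (2·15) = (11 + 1189) / 30 = 1200 / 30 = 40
(The negative root is discarded since n must be a positive integer.)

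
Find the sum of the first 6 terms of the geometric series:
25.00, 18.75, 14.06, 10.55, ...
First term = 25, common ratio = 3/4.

Sₙ = a(1 - rⁿ) / (1 - r)
S_6 = 25(1 - (3/4)^6) / (1 - (3/4))
S_6 = 25(1 - (729/4096)) / (1/4)
S_6 = 84175/1024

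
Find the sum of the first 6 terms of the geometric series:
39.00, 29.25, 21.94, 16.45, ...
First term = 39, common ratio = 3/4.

Sₙ = a(1 - rⁿ) / (1 - r)
S_6 = 39(1 - (3/4)^6) / (1 - (3/4))
S_6 = 39(1 - (729/4096)) / (1/4)
S_6 = 131313/1024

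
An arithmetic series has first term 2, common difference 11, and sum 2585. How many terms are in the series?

Using S = n/2 × [2a + (n-1)d]
2585 = n/2 × [2(2) + (n-1)(11)]
2585 = n/2 × [4 + 11n - 11]
5170 = n × [-7 + 11n]
11n² + (-7)n - 5170 = 0
Discriminant: Δ = (-7)² - 4(11)(-5170) = 49 + 227480 = 227529
√Δ = 477
n = [-(-7) + √Δ] / (2·11) = (7 + 477) / 22 = 484 / 22 = 22
(The negative root is discarded since n must be a positive integer.)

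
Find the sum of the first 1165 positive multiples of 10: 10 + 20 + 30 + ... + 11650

Factor out 10: = 10(1 + 2 + ... + 1165) = 10 × n(n+1)/2
= 10 × 1165×1166/2
= 10 × 679195
= 6791950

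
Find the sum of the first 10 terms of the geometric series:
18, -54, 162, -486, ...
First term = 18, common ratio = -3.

Sₙ = a(1 - rⁿ) / (1 - r)
S_10 = 18(1 - (-3)^10) / (1 - (-3))
S_10 = 18(1 - 59049) / (4)
S_10 = -265716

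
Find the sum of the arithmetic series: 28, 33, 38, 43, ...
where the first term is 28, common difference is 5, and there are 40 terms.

Sₙ = n/2 × (first + last)
Last term = a + (n-1)d = 28 + (40-1)×5 = 223
S_40 = 40/2 × (28 + 223)
S_40 = 40/2 × 251 = 5020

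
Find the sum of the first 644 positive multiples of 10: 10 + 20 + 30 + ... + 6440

Factor out 10: = 10(1 + 2 + ... + 644) = 10 × n(n+1)/2
= 10 × 644×645/2
= 10 × 207690
= 2076900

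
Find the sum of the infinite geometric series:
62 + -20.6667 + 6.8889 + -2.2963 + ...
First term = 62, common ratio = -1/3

For |r| < 1, S = a / (1 - r)
S = 62 / (1 - (-1/3))
S = 62 / (4/3)
S = 93/2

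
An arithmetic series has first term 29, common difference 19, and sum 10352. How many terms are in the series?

Using S = n/2 × [2a + (n-1)d]
10352 = n/2 × [2(29) + (n-1)(19)]
10352 = n/2 × [58 + 19n - 19]
20704 = n × [39 + 19n]
19n² + (39)n - 20704 = 0
Discriminant: Δ = (39)² - 4(19)(-20704) = 1521 + 1573504 = 1575025
√Δ = 1255
n = [-(39) + √Δ] / (2·19) = (-39 + 1255) / 38 = 1216 / 38 = 32
(The negative root is discarded since n must be a positive integer.)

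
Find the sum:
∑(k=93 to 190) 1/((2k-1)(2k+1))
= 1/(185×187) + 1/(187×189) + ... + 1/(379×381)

Partial fractions: 1/((2k-1)(2k+1)) = (1/2)[1/(2k-1) - 1/(2k+1)]
The series telescopes:
= (1/2)[1/185 - 1/381]
= 98/70485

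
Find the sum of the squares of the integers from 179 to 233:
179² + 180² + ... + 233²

Use ∑_{k=1}^{n} k² = n(n+1)(2n+1)/6, then subtract the first 178 terms.
∑_{k=1}^{233} k² = 233×234×467/6 = 4243629
∑_{k=1}^{178} k² = 178×179×357/6 = 1895789
∑_{k=179}^{233} k² = 4243629 - 1895789 = 2347840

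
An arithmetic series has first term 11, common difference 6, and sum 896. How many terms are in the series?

Using S = n/2 × [2a + (n-1)d]
896 = n/2 × [2(11) + (n-1)(6)]
896 = n/2 × [22 + 6n - 6]
1792 = n × [16 + 6n]
6n² + (16)n - 1792 = 0
Discriminant: Δ = (16)² - 4(6)(-1792) = 256 + 43008 = 43264
√Δ = 208
n = [-(16) + √Δ] / (2·6) = (-16 + 208) / 12 = 192 / 12 = 16
(The negative root is discarded since n must be a positive integer.)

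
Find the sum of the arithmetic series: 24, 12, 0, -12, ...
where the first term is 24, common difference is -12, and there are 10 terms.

Sₙ = n/2 × (first + last)
Last term = a + (n-1)d = 24 + (10-1)×(-12) = -84
S_10 = 10/2 × (24 + (-84))
S_10 = 10/2 × (-60) = -300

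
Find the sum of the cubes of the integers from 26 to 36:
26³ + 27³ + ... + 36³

Use ∑_{k=1}^{n} k³ = [n(n+1)/2]², then subtract the first 25 terms.
∑_{k=1}^{36} k³ = [36×37/2]² = 666² = 443556
∑_{k=1}^{25} k³ = [25×26/2]² = 325² = 105625
∑_{k=26}^{36} k³ = 443556 - 105625 = 337931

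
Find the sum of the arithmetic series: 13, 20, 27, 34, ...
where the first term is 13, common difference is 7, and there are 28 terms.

Sₙ = n/2 × (first + last)
Last term = a + (n-1)d = 13 + (28-1)×7 = 202
S_28 = 28/2 × (13 + 202)
S_28 = 28/2 × 215 = 3010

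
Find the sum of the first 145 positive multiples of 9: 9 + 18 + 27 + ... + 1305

Factor out 9: = 9(1 + 2 + ... + 145) = 9 × n(n+1)/2
= 9 × 145×146/2
= 9 × 10585
= 95265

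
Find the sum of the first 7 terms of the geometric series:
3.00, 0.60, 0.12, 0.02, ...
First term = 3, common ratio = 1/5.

Sₙ = a(1 - rⁿ) / (1 - r)
S_7 = 3(1 - (1/5)^7) / (1 - (1/5))
S_7 = 3(1 - (1/78125)) / (4/5)
S_7 = 58593/15625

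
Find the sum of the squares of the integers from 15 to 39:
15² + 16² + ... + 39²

Use ∑_{k=1}^{n} k² = n(n+1)(2n+1)/6, then subtract the first 14 terms.
∑_{k=1}^{39} k² = 39×40×79/6 = 20540
∑_{k=1}^{14} k² = 14×15×29/6 = 1015
∑_{k=15}^{39} k² = 20540 - 1015 = 19525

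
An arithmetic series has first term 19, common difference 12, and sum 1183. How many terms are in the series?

Using S = n/2 × [2a + (n-1)d]
1183 = n/2 × [2(19) + (n-1)(12)]
1183 = n/2 × [38 + 12n - 12]
2366 = n × [26 + 12n]
12n² + (26)n - 2366 = 0
Discriminant: Δ = (26)² - 4(12)(-2366) = 676 + 113568 = 114244
√Δ = 338
n = [-(26) + √Δ] / (2·12) = (-26 + 338) / 24 = 312 / 24 = 13
(The negative root is discarded since n must be a positive integer.)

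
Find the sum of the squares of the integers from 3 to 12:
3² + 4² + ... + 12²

Use ∑_{k=1}^{n} k² = n(n+1)(2n+1)/6, then subtract the first 2 terms.
∑_{k=1}^{12} k² = 12×13×25/6 = 650
∑_{k=1}^{2} k² = 2×3×5/6 = 5
∑_{k=3}^{12} k² = 650 - 5 = 645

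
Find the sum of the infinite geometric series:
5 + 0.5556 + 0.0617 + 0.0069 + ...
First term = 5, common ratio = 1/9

For |r| < 1, S = a / (1 - r)
S = 5 / (1 - (1/9))
S = 5 / (8/9)
S = 45/8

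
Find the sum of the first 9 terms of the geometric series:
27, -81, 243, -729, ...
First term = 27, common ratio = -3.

Sₙ = a(1 - rⁿ) / (1 - r)
S_9 = 27(1 - (-3)^9) / (1 - (-3))
S_9 = 27(1 - (-19683)) / (4)
S_9 = 132867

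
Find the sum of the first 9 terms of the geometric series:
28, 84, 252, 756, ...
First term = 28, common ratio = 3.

Sₙ = a(1 - rⁿ) / (1 - r)
S_9 = 28(1 - 3^9) / (1 - 3)
S_9 = 28(1 - 19683) / (-2)
S_9 = 275548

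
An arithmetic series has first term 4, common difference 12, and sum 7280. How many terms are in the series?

Using S = n/2 × [2a + (n-1)d]
7280 = n/2 × [2(4) + (n-1)(12)]
7280 = n/2 × [8 + 12n - 12]
14560 = n × [-4 + 12n]
12n² + (-4)n - 14560 = 0
Discriminant: Δ = (-4)² - 4(12)(-14560) = 16 + 698880 = 698896
√Δ = 836
n = [-(-4) + √Δ] / (2·12) = (4 + 836) / 24 = 840 / 24 = 35
(The negative root is discarded since n must be a positive integer.)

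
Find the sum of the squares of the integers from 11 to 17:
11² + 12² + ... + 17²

Use ∑_{k=1}^{n} k² = n(n+1)(2n+1)/6, then subtract the first 10 terms.
∑_{k=1}^{17} k² = 17×18×35/6 = 1785
∑_{k=1}^{10} k² = 10×11×21/6 = 385
∑_{k=11}^{17} k² = 1785 - 385 = 1400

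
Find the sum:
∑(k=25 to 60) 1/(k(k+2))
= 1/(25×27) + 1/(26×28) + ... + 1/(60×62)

Partial fractions: 1/(k(k+2)) = (1/2)[1/k - 1/(k+2)]
Telescoping leaves the first two and last two terms:
= (1/2)[1/25 + 1/26 - 1/61 - 1/62]
= 28233/1229150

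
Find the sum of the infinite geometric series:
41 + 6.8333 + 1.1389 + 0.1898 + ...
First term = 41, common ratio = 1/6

For |r| < 1, S = a / (1 - r)
S = 41 / (1 - (1/6))
S = 41 / (5/6)
S = 246/5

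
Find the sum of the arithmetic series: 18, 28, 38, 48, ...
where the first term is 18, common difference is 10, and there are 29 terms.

Sₙ = n/2 × (first + last)
Last term = a + (n-1)d = 18 + (29-1)×10 = 298
S_29 = 29/2 × (18 + 298)
S_29 = 29/2 × 316 = 4582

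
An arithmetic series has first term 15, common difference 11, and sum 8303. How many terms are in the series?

Using S = n/2 × [2a + (n-1)d]
8303 = n/2 × [2(15) + (n-1)(11)]
8303 = n/2 × [30 + 11n - 11]
16606 = n × [19 + 11n]
11n² + (19)n - 16606 = 0
Discriminant: Δ = (19)² - 4(11)(-16606) = 361 + 730664 = 731025
√Δ = 855
n = [-(19) + √Δ] / (2·11) = (-19 + 855) / 22 = 836 / 22 = 38
(The negative root is discarded since n must be a positive integer.)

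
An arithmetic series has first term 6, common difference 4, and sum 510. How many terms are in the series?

Using S = n/2 × [2a + (n-1)d]
510 = n/2 × [2(6) + (n-1)(4)]
510 = n/2 × [12 + 4n - 4]
1020 = n × [8 + 4n]
4n² + (8)n - 1020 = 0
Discriminant: Δ = (8)² - 4(4)(-1020) = 64 + 16320 = 16384
√Δ = 128
n = [-(8) + √Δ] / (2·4) = (-8 + 128) / 8 = 120 / 8 = 15
(The negative root is discarded since n must be a positive integer.)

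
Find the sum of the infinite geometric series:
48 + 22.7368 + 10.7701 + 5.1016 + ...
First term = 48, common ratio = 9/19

For |r| < 1, S = a / (1 - r)
S = 48 / (1 - (9/19))
S = 48 / (10/19)
S = 456/5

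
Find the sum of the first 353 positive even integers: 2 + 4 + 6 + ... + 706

Sum of first n even numbers = n(n+1)
= 353×354
= 124962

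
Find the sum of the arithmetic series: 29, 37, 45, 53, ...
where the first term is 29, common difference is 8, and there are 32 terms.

Sₙ = n/2 × (first + last)
Last term = a + (n-1)d = 29 + (32-1)×8 = 277
S_32 = 32/2 × (29 + 277)
S_32 = 32/2 × 306 = 4896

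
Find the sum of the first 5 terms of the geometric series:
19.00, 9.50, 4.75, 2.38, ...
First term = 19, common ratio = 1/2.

Sₙ = a(1 - rⁿ) / (1 - r)
S_5 = 19(1 - (1/2)^5) / (1 - (1/2))
S_5 = 19(1 - (1/32)) / (1/2)
S_5 = 589/16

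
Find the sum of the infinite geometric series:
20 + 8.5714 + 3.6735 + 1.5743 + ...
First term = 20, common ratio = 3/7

For |r| < 1, S = a / (1 - r)
S = 20 / (1 - (3/7))
S = 20 / (4/7)
S = 35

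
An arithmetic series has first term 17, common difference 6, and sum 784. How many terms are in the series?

Using S = n/2 × [2a + (n-1)d]
784 = n/2 × [2(17) + (n-1)(6)]
784 = n/2 × [34 + 6n - 6]
1568 = n × [28 + 6n]
6n² + (28)n - 1568 = 0
Discriminant: Δ = (28)² - 4(6)(-1568) = 784 + 37632 = 38416
√Δ = 196
n = [-(28) + √Δ] / (2·6) = (-28 + 196) / 12 = 168 / 12 = 14
(The negative root is discarded since n must be a positive integer.)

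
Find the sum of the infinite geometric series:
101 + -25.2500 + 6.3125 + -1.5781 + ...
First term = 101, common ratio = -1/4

For |r| < 1, S = a / (1 - r)
S = 101 / (1 - (-1/4))
S = 101 / (5/4)
S = 404/5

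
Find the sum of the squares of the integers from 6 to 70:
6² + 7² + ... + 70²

Use ∑_{k=1}^{n} k² = n(n+1)(2n+1)/6, then subtract the first 5 terms.
∑_{k=1}^{70} k² = 70×71×141/6 = 116795
∑_{k=1}^{5} k² = 5×6×11/6 = 55
∑_{k=6}^{70} k² = 116795 - 55 = 116740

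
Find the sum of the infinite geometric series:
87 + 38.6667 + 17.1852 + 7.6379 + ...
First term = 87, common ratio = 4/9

For |r| < 1, S = a / (1 - r)
S = 87 / (1 - (4/9))
S = 87 / (5/9)
S = 783/5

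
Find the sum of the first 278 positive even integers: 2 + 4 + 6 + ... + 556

Sum of first n even numbers = n(n+1)
= 278×279
= 77562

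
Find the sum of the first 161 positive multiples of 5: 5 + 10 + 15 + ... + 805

Factor out 5: = 5(1 + 2 + ... + 161) = 5 × n(n+1)/2
= 5 × 161×162/2
= 5 × 13041
= 65205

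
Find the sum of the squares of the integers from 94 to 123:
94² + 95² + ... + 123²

Use ∑_{k=1}^{n} k² = n(n+1)(2n+1)/6, then subtract the first 93 terms.
∑_{k=1}^{123} k² = 123×124×247/6 = 627874
∑_{k=1}^{93} k² = 93×94×187/6 = 272459
∑_{k=94}^{123} k² = 627874 - 272459 = 355415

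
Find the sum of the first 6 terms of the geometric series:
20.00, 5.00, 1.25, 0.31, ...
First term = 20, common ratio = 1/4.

Sₙ = a(1 - rⁿ) / (1 - r)
S_6 = 20(1 - (1/4)^6) / (1 - (1/4))
S_6 = 20(1 - (1/4096)) / (3/4)
S_6 = 6825/256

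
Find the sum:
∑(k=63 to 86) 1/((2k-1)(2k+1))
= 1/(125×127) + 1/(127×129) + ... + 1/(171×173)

Partial fractions: 1/((2k-1)(2k+1)) = (1/2)[1/(2k-1) - 1/(2k+1)]
The series telescopes:
= (1/2)[1/125 - 1/173]
= 24/21625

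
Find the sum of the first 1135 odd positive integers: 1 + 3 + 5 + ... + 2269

Sum of first n odd numbers = n²
= 1135²
= 1288225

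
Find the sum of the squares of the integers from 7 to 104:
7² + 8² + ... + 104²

Use ∑_{k=1}^{n} k² = n(n+1)(2n+1)/6, then subtract the first 6 terms.
∑_{k=1}^{104} k² = 104×105×209/6 = 380380
∑_{k=1}^{6} k² = 6×7×13/6 = 91
∑_{k=7}^{104} k² = 380380 - 91 = 380289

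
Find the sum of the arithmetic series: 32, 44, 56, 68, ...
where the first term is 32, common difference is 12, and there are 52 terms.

Sₙ = n/2 × (first + last)
Last term = a + (n-1)d = 32 + (52-1)×12 = 644
S_52 = 52/2 × (32 + 644)
S_52 = 52/2 × 676 = 17576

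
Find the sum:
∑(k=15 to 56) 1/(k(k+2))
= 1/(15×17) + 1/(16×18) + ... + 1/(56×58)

Partial fractions: 1/(k(k+2)) = (1/2)[1/k - 1/(k+2)]
Telescoping leaves the first two and last two terms:
= (1/2)[1/15 + 1/16 - 1/57 - 1/58]
= 12481/264480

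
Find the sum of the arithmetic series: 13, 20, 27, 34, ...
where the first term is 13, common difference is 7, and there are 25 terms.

Sₙ = n/2 × (first + last)
Last term = a + (n-1)d = 13 + (25-1)×7 = 181
S_25 = 25/2 × (13 + 181)
S_25 = 25/2 × 194 = 2425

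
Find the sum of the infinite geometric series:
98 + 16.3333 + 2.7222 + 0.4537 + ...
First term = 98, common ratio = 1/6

For |r| < 1, S = a / (1 - r)
S = 98 / (1 - (1/6))
S = 98 / (5/6)
S = 588/5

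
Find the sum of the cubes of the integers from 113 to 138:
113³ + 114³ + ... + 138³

Use ∑_{k=1}^{n} k³ = [n(n+1)/2]², then subtract the first 112 terms.
∑_{k=1}^{138} k³ = [138×139/2]² = 9591² = 91987281
∑_{k=1}^{112} k³ = [112×113/2]² = 6328² = 40043584
∑_{k=113}^{138} k³ = 91987281 - 40043584 = 51943697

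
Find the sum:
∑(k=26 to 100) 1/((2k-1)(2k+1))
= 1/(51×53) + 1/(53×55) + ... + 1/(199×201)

Partial fractions: 1/((2k-1)(2k+1)) = (1/2)[1/(2k-1) - 1/(2k+1)]
The series telescopes:
= (1/2)[1/51 - 1/201]
= 25/3417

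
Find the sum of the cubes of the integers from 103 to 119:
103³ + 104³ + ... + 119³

Use ∑_{k=1}^{n} k³ = [n(n+1)/2]², then subtract the first 102 terms.
∑_{k=1}^{119} k³ = [119×120/2]² = 7140² = 50979600
∑_{k=1}^{102} k³ = [102×103/2]² = 5253² = 27594009
∑_{k=103}^{119} k³ = 50979600 - 27594009 = 23385591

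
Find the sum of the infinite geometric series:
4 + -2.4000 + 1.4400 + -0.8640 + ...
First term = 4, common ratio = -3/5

For |r| < 1, S = a / (1 - r)
S = 4 / (1 - (-3/5))
S = 4 / (8/5)
S = 5/2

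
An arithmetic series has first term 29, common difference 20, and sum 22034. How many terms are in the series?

Using S = n/2 × [2a + (n-1)d]
22034 = n/2 × [2(29) + (n-1)(20)]
22034 = n/2 × [58 + 20n - 20]
44068 = n × [38 + 20n]
20n² + (38)n - 44068 = 0
Discriminant: Δ = (38)² - 4(20)(-44068) = 1444 + 3525440 = 3526884
√Δ = 1878
n = [-(38) + √Δ] / (2·20) = (-38 + 1878) / 40 = 1840 / 40 = 46
(The negative root is discarded since n must be a positive integer.)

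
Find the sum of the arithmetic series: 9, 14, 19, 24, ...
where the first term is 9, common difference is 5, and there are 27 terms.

Sₙ = n/2 × (first + last)
Last term = a + (n-1)d = 9 + (27-1)×5 = 139
S_27 = 27/2 × (9 + 139)
S_27 = 27/2 × 148 = 1998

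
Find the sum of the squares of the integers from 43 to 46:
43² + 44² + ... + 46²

Use ∑_{k=1}^{n} k² = n(n+1)(2n+1)/6, then subtract the first 42 terms.
∑_{k=1}^{46} k² = 46×47×93/6 = 33511
∑_{k=1}^{42} k² = 42×43×85/6 = 25585
∑_{k=43}^{46} k² = 33511 - 25585 = 7926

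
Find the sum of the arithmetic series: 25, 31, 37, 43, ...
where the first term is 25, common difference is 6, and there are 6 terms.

Sₙ = n/2 × (first + last)
Last term = a + (n-1)d = 25 + (6-1)×6 = 55
S_6 = 6/2 × (25 + 55)
S_6 = 6/2 × 80 = 240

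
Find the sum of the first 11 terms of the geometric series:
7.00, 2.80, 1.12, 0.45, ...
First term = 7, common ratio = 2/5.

Sₙ = a(1 - rⁿ) / (1 - r)
S_11 = 7(1 - (2/5)^11) / (1 - (2/5))
S_11 = 7(1 - (2048/48828125)) / (3/5)
S_11 = 113927513/9765625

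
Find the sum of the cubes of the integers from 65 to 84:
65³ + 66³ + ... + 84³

Use ∑_{k=1}^{n} k³ = [n(n+1)/2]², then subtract the first 64 terms.
∑_{k=1}^{84} k³ = [84×85/2]² = 3570² = 12744900
∑_{k=1}^{64} k³ = [64×65/2]² = 2080² = 4326400
∑_{k=65}^{84} k³ = 12744900 - 4326400 = 8418500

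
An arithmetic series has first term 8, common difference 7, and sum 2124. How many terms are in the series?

Using S = n/2 × [2a + (n-1)d]
2124 = n/2 × [2(8) + (n-1)(7)]
2124 = n/2 × [16 + 7n - 7]
4248 = n × [9 + 7n]
7n² + (9)n - 4248 = 0
Discriminant: Δ = (9)² - 4(7)(-4248) = 81 + 118944 = 119025
√Δ = 345
n = [-(9) + √Δ] / (2·7) = (-9 + 345) / 14 = 336 / 14 = 24
(The negative root is discarded since n must be a positive integer.)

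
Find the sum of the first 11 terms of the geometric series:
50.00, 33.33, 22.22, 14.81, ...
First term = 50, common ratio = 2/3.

Sₙ = a(1 - rⁿ) / (1 - r)
S_11 = 50(1 - (2/3)^11) / (1 - (2/3))
S_11 = 50(1 - (2048/177147)) / (1/3)
S_11 = 8754950/59049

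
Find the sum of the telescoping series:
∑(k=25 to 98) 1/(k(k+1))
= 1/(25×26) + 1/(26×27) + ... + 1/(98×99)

Partial fractions: 1/(k(k+1)) = 1/k - 1/(k+1)
The series telescopes:
= (1/25 - 1/26) + (1/26 - 1/27) + ... + (1/98 - 1/99)
= 1/25 - 1/99
= 74/2475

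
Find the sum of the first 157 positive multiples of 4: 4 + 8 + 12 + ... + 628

Factor out 4: = 4(1 + 2 + ... + 157) = 4 × n(n+1)/2
= 4 × 157×158/2
= 4 × 12403
= 49612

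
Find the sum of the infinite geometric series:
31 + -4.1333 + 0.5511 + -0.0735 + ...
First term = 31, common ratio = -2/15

For |r| < 1, S = a / (1 - r)
S = 31 / (1 - (-2/15))
S = 31 / (17/15)
S = 465/17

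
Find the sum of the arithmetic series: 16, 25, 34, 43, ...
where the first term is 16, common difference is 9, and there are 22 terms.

Sₙ = n/2 × (first + last)
Last term = a + (n-1)d = 16 + (22-1)×9 = 205
S_22 = 22/2 × (16 + 205)
S_22 = 22/2 × 221 = 2431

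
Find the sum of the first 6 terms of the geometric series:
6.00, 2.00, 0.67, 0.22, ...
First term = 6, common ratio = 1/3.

Sₙ = a(1 - rⁿ) / (1 - r)
S_6 = 6(1 - (1/3)^6) / (1 - (1/3))
S_6 = 6(1 - (1/729)) / (2/3)
S_6 = 728/81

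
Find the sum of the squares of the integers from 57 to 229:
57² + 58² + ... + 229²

Use ∑_{k=1}^{n} k² = n(n+1)(2n+1)/6, then subtract the first 56 terms.
∑_{k=1}^{229} k² = 229×230×459/6 = 4029255
∑_{k=1}^{56} k² = 56×57×113/6 = 60116
∑_{k=57}^{229} k² = 4029255 - 60116 = 3969139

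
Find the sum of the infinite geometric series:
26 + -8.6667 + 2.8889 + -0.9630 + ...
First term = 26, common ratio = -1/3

For |r| < 1, S = a / (1 - r)
S = 26 / (1 - (-1/3))
S = 26 / (4/3)
S = 39/2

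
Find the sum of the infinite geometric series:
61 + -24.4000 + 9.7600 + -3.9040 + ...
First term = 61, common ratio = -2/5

For |r| < 1, S = a / (1 - r)
S = 61 / (1 - (-2/5))
S = 61 / (7/5)
S = 305/7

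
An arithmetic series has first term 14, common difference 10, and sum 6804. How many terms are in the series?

Using S = n/2 × [2a + (n-1)d]
6804 = n/2 × [2(14) + (n-1)(10)]
6804 = n/2 × [28 + 10n - 10]
13608 = n × [18 + 10n]
10n² + (18)n - 13608 = 0
Discriminant: Δ = (18)² - 4(10)(-13608) = 324 + 544320 = 544644
√Δ = 738
n = [-(18) + √Δ] / (2·10) = (-18 + 738) / 20 = 720 / 20 = 36
(The negative root is discarded since n must be a positive integer.)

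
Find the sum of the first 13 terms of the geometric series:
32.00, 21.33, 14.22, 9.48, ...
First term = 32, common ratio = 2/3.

Sₙ = a(1 - rⁿ) / (1 - r)
S_13 = 32(1 - (2/3)^13) / (1 - (2/3))
S_13 = 32(1 - (8192/1594323)) / (1/3)
S_13 = 50756192/531441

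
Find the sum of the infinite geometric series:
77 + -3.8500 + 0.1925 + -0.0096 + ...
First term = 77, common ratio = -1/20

For |r| < 1, S = a / (1 - r)
S = 77 / (1 - (-1/20))
S = 77 / (21/20)
S = 220/3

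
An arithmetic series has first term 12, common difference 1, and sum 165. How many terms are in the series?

Using S = n/2 × [2a + (n-1)d]
165 = n/2 × [2(12) + (n-1)(1)]
165 = n/2 × [24 + 1n - 1]
330 = n × [23 + 1n]
1n² + (23)n - 330 = 0
Discriminant: Δ = (23)² - 4(1)(-330) = 529 + 1320 = 1849
√Δ = 43
n = [-(23) + √Δ] / (2·1) = (-23 + 43) / 2 = 20 / 2 = 10
(The negative root is discarded since n must be a positive integer.)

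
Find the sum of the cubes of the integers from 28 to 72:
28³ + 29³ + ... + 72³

Use ∑_{k=1}^{n} k³ = [n(n+1)/2]², then subtract the first 27 terms.
∑_{k=1}^{72} k³ = [72×73/2]² = 2628² = 6906384
∑_{k=1}^{27} k³ = [27×28/2]² = 378² = 142884
∑_{k=28}^{72} k³ = 6906384 - 142884 = 6763500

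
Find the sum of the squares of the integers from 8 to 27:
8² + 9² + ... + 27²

Use ∑_{k=1}^{n} k² = n(n+1)(2n+1)/6, then subtract the first 7 terms.
∑_{k=1}^{27} k² = 27×28×55/6 = 6930
∑_{k=1}^{7} k² = 7×8×15/6 = 140
∑_{k=8}^{27} k² = 6930 - 140 = 6790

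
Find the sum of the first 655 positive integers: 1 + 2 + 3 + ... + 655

Formula: ∑k = n(n+1)/2
= 655×656/2
= 429680/2
= 214840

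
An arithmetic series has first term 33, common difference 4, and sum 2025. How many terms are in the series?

Using S = n/2 × [2a + (n-1)d]
2025 = n/2 × [2(33) + (n-1)(4)]
2025 = n/2 × [66 + 4n - 4]
4050 = n × [62 + 4n]
4n² + (62)n - 4050 = 0
Discriminant: Δ = (62)² - 4(4)(-4050) = 3844 + 64800 = 68644
√Δ = 262
n = [-(62) + √Δ] / (2·4) = (-62 + 262) / 8 = 200 / 8 = 25
(The negative root is discarded since n must be a positive integer.)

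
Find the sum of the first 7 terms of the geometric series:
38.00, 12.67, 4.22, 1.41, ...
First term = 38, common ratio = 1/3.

Sₙ = a(1 - rⁿ) / (1 - r)
S_7 = 38(1 - (1/3)^7) / (1 - (1/3))
S_7 = 38(1 - (1/2187)) / (2/3)
S_7 = 41534/729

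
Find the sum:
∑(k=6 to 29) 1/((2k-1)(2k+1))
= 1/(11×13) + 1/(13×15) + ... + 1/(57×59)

Partial fractions: 1/((2k-1)(2k+1)) = (1/2)[1/(2k-1) - 1/(2k+1)]
The series telescopes:
= (1/2)[1/11 - 1/59]
= 24/649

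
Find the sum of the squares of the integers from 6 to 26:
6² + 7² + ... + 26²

Use ∑_{k=1}^{n} k² = n(n+1)(2n+1)/6, then subtract the first 5 terms.
∑_{k=1}^{26} k² = 26×27×53/6 = 6201
∑_{k=1}^{5} k² = 5×6×11/6 = 55
∑_{k=6}^{26} k² = 6201 - 55 = 6146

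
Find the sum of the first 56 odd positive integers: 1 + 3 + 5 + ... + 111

Sum of first n odd numbers = n²
= 56²
= 3136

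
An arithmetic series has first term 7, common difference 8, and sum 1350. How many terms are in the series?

Using S = n/2 × [2a + (n-1)d]
1350 = n/2 × [2(7) + (n-1)(8)]
1350 = n/2 × [14 + 8n - 8]
2700 = n × [6 + 8n]
8n² + (6)n - 2700 = 0
Discriminant: Δ = (6)² - 4(8)(-2700) = 36 + 86400 = 86436
√Δ = 294
n = [-(6) + √Δ] / (2·8) = (-6 + 294) / 16 = 288 / 16 = 18
(The negative root is discarded since n must be a positive integer.)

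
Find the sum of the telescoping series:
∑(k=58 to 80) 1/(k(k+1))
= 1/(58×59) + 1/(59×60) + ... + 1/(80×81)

Partial fractions: 1/(k(k+1)) = 1/k - 1/(k+1)
The series telescopes:
= (1/58 - 1/59) + (1/59 - 1/60) + ... + (1/80 - 1/81)
= 1/58 - 1/81
= 23/4698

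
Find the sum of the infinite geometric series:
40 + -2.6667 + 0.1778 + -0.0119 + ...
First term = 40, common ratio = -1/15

For |r| < 1, S = a / (1 - r)
S = 40 / (1 - (-1/15))
S = 40 / (16/15)
S = 75/2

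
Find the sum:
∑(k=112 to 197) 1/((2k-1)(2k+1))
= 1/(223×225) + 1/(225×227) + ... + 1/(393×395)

Partial fractions: 1/((2k-1)(2k+1)) = (1/2)[1/(2k-1) - 1/(2k+1)]
The series telescopes:
= (1/2)[1/223 - 1/395]
= 86/88085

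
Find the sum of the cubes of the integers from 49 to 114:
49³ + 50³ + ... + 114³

Use ∑_{k=1}^{n} k³ = [n(n+1)/2]², then subtract the first 48 terms.
∑_{k=1}^{114} k³ = [114×115/2]² = 6555² = 42968025
∑_{k=1}^{48} k³ = [48×49/2]² = 1176² = 1382976
∑_{k=49}^{114} k³ = 42968025 - 1382976 = 41585049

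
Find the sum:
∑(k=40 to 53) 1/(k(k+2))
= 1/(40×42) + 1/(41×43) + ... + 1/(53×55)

Partial fractions: 1/(k(k+2)) = (1/2)[1/k - 1/(k+2)]
Telescoping leaves the first two and last two terms:
= (1/2)[1/40 + 1/41 - 1/54 - 1/55]
= 6181/974160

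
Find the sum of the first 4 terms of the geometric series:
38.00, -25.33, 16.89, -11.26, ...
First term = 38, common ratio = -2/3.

Sₙ = a(1 - rⁿ) / (1 - r)
S_4 = 38(1 - (-2/3)^4) / (1 - (-2/3))
S_4 = 38(1 - (16/81)) / (5/3)
S_4 = 494/27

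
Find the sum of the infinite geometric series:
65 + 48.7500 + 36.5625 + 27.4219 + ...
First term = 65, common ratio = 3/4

For |r| < 1, S = a / (1 - r)
S = 65 / (1 - (3/4))
S = 65 / (1/4)
S = 260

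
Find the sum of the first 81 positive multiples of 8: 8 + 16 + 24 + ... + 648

Factor out 8: = 8(1 + 2 + ... + 81) = 8 × n(n+1)/2
= 8 × 81×82/2
= 8 × 3321
= 26568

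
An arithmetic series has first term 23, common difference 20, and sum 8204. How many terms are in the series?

Using S = n/2 × [2a + (n-1)d]
8204 = n/2 × [2(23) + (n-1)(20)]
8204 = n/2 × [46 + 20n - 20]
16408 = n × [26 + 20n]
20n² + (26)n - 16408 = 0
Discriminant: Δ = (26)² - 4(20)(-16408) = 676 + 1312640 = 1313316
√Δ = 1146
n = [-(26) + √Δ] / (2·20) = (-26 + 1146) / 40 = 1120 / 40 = 28
(The negative root is discarded since n must be a positive integer.)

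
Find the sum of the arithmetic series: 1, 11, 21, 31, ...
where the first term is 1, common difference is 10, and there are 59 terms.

Sₙ = n/2 × (first + last)
Last term = a + (n-1)d = 1 + (59-1)×10 = 581
S_59 = 59/2 × (1 + 581)
S_59 = 59/2 × 582 = 17169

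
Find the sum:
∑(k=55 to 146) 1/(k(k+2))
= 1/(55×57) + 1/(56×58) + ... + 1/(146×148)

Partial fractions: 1/(k(k+2)) = (1/2)[1/k - 1/(k+2)]
Telescoping leaves the first two and last two terms:
= (1/2)[1/55 + 1/56 - 1/147 - 1/148]
= 53797/4786320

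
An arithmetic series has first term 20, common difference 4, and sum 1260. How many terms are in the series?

Using S = n/2 × [2a + (n-1)d]
1260 = n/2 × [2(20) + (n-1)(4)]
1260 = n/2 × [40 + 4n - 4]
2520 = n × [36 + 4n]
4n² + (36)n - 2520 = 0
Discriminant: Δ = (36)² - 4(4)(-2520) = 1296 + 40320 = 41616
√Δ = 204
n = [-(36) + √Δ] / (2·4) = (-36 + 204) / 8 = 168 / 8 = 21
(The negative root is discarded since n must be a positive integer.)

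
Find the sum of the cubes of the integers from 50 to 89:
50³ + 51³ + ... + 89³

Use ∑_{k=1}^{n} k³ = [n(n+1)/2]², then subtract the first 49 terms.
∑_{k=1}^{89} k³ = [89×90/2]² = 4005² = 16040025
∑_{k=1}^{49} k³ = [49×50/2]² = 1225² = 1500625
∑_{k=50}^{89} k³ = 16040025 - 1500625 = 14539400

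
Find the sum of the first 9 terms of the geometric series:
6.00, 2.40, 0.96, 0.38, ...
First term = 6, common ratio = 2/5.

Sₙ = a(1 - rⁿ) / (1 - r)
S_9 = 6(1 - (2/5)^9) / (1 - (2/5))
S_9 = 6(1 - (512/1953125)) / (3/5)
S_9 = 3905226/390625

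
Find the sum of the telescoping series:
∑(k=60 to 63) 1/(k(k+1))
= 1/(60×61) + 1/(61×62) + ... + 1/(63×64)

Partial fractions: 1/(k(k+1)) = 1/k - 1/(k+1)
The series telescopes:
= (1/60 - 1/61) + (1/61 - 1/62) + ... + (1/63 - 1/64)
= 1/60 - 1/64
= 1/960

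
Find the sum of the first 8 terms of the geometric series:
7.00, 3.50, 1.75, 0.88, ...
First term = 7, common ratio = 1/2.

Sₙ = a(1 - rⁿ) / (1 - r)
S_8 = 7(1 - (1/2)^8) / (1 - (1/2))
S_8 = 7(1 - (1/256)) / (1/2)
S_8 = 1785/128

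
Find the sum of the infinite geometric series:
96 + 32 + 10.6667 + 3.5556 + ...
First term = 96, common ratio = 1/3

For |r| < 1, S = a / (1 - r)
S = 96 / (1 - (1/3))
S = 96 / (2/3)
S = 144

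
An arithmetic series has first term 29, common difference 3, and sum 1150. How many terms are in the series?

Using S = n/2 × [2a + (n-1)d]
1150 = n/2 × [2(29) + (n-1)(3)]
1150 = n/2 × [58 + 3n - 3]
2300 = n × [55 + 3n]
3n² + (55)n - 2300 = 0
Discriminant: Δ = (55)² - 4(3)(-2300) = 3025 + 27600 = 30625
√Δ = 175
n = [-(55) + √Δ] / (2·3) = (-55 + 175) / 6 = 120 / 6 = 20
(The negative root is discarded since n must be a positive integer.)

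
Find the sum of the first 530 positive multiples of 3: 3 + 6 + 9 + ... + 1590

Factor out 3: = 3(1 + 2 + ... + 530) = 3 × n(n+1)/2
= 3 × 530×531/2
= 3 × 140715
= 422145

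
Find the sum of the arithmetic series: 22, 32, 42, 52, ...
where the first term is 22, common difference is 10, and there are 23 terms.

Sₙ = n/2 × (first + last)
Last term = a + (n-1)d = 22 + (23-1)×10 = 242
S_23 = 23/2 × (22 + 242)
S_23 = 23/2 × 264 = 3036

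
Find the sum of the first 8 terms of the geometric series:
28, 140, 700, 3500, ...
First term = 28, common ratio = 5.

Sₙ = a(1 - rⁿ) / (1 - r)
S_8 = 28(1 - 5^8) / (1 - 5)
S_8 = 28(1 - 390625) / (-4)
S_8 = 2734368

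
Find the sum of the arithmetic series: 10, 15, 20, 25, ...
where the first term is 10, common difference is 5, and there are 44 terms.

Sₙ = n/2 × (first + last)
Last term = a + (n-1)d = 10 + (44-1)×5 = 225
S_44 = 44/2 × (10 + 225)
S_44 = 44/2 × 235 = 5170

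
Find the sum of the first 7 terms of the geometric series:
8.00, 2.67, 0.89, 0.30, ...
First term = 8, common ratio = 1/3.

Sₙ = a(1 - rⁿ) / (1 - r)
S_7 = 8(1 - (1/3)^7) / (1 - (1/3))
S_7 = 8(1 - (1/2187)) / (2/3)
S_7 = 8744/729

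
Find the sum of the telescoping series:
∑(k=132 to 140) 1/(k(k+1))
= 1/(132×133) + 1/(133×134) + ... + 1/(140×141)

Partial fractions: 1/(k(k+1)) = 1/k - 1/(k+1)
The series telescopes:
= (1/132 - 1/133) + (1/133 - 1/134) + ... + (1/140 - 1/141)
= 1/132 - 1/141
= 1/2068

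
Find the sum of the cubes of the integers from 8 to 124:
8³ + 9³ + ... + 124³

Use ∑_{k=1}^{n} k³ = [n(n+1)/2]², then subtract the first 7 terms.
∑_{k=1}^{124} k³ = [124×125/2]² = 7750² = 60062500
∑_{k=1}^{7} k³ = [7×8/2]² = 28² = 784
∑_{k=8}^{124} k³ = 60062500 - 784 = 60061716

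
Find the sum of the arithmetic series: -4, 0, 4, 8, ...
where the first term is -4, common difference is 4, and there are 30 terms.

Sₙ = n/2 × (first + last)
Last term = a + (n-1)d = -4 + (30-1)×4 = 112
S_30 = 30/2 × (-4 + 112)
S_30 = 30/2 × 108 = 1620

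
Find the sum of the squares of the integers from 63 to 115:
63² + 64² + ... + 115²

Use ∑_{k=1}^{n} k² = n(n+1)(2n+1)/6, then subtract the first 62 terms.
∑_{k=1}^{115} k² = 115×116×231/6 = 513590
∑_{k=1}^{62} k² = 62×63×125/6 = 81375
∑_{k=63}^{115} k² = 513590 - 81375 = 432215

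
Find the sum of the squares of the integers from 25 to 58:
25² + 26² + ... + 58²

Use ∑_{k=1}^{n} k² = n(n+1)(2n+1)/6, then subtract the first 24 terms.
∑_{k=1}^{58} k² = 58×59×117/6 = 66729
∑_{k=1}^{24} k² = 24×25×49/6 = 4900
∑_{k=25}^{58} k² = 66729 - 4900 = 61829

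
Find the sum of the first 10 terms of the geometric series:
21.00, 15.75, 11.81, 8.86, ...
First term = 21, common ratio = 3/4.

Sₙ = a(1 - rⁿ) / (1 - r)
S_10 = 21(1 - (3/4)^10) / (1 - (3/4))
S_10 = 21(1 - (59049/1048576)) / (1/4)
S_10 = 20780067/262144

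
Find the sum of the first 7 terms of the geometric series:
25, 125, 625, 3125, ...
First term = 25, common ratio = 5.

Sₙ = a(1 - rⁿ) / (1 - r)
S_7 = 25(1 - 5^7) / (1 - 5)
S_7 = 25(1 - 78125) / (-4)
S_7 = 488275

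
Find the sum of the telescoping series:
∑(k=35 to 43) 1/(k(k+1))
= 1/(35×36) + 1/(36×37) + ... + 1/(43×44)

Partial fractions: 1/(k(k+1)) = 1/k - 1/(k+1)
The series telescopes:
= (1/35 - 1/36) + (1/36 - 1/37) + ... + (1/43 - 1/44)
= 1/35 - 1/44
= 9/1540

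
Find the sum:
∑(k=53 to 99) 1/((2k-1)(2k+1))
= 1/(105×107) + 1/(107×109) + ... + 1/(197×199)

Partial fractions: 1/((2k-1)(2k+1)) = (1/2)[1/(2k-1) - 1/(2k+1)]
The series telescopes:
= (1/2)[1/105 - 1/199]
= 47/20895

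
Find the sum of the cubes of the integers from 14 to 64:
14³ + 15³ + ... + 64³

Use ∑_{k=1}^{n} k³ = [n(n+1)/2]², then subtract the first 13 terms.
∑_{k=1}^{64} k³ = [64×65/2]² = 2080² = 4326400
∑_{k=1}^{13} k³ = [13×14/2]² = 91² = 8281
∑_{k=14}^{64} k³ = 4326400 - 8281 = 4318119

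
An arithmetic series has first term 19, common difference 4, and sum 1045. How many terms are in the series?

Using S = n/2 × [2a + (n-1)d]
1045 = n/2 × [2(19) + (n-1)(4)]
1045 = n/2 × [38 + 4n - 4]
2090 = n × [34 + 4n]
4n² + (34)n - 2090 = 0
Discriminant: Δ = (34)² - 4(4)(-2090) = 1156 + 33440 = 34596
√Δ = 186
n = [-(34) + √Δ] / (2·4) = (-34 + 186) / 8 = 152 / 8 = 19
(The negative root is discarded since n must be a positive integer.)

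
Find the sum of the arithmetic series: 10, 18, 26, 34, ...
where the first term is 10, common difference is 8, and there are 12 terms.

Sₙ = n/2 × (first + last)
Last term = a + (n-1)d = 10 + (12-1)×8 = 98
S_12 = 12/2 × (10 + 98)
S_12 = 12/2 × 108 = 648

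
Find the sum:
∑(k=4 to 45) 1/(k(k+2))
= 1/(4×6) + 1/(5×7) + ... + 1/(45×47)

Partial fractions: 1/(k(k+2)) = (1/2)[1/k - 1/(k+2)]
Telescoping leaves the first two and last two terms:
= (1/2)[1/4 + 1/5 - 1/46 - 1/47]
= 8799/43240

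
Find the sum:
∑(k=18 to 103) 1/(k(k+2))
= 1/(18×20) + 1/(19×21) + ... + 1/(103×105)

Partial fractions: 1/(k(k+2)) = (1/2)[1/k - 1/(k+2)]
Telescoping leaves the first two and last two terms:
= (1/2)[1/18 + 1/19 - 1/104 - 1/105]
= 55427/1244880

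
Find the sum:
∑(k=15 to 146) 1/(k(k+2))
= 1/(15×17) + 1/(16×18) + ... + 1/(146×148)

Partial fractions: 1/(k(k+2)) = (1/2)[1/k - 1/(k+2)]
Telescoping leaves the first two and last two terms:
= (1/2)[1/15 + 1/16 - 1/147 - 1/148]
= 50303/870240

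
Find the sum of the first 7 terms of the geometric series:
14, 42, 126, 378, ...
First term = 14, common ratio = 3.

Sₙ = a(1 - rⁿ) / (1 - r)
S_7 = 14(1 - 3^7) / (1 - 3)
S_7 = 14(1 - 2187) / (-2)
S_7 = 15302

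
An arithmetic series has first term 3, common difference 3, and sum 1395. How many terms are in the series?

Using S = n/2 × [2a + (n-1)d]
1395 = n/2 × [2(3) + (n-1)(3)]
1395 = n/2 × [6 + 3n - 3]
2790 = n × [3 + 3n]
3n² + (3)n - 2790 = 0
Discriminant: Δ = (3)² - 4(3)(-2790) = 9 + 33480 = 33489
√Δ = 183
n = [-(3) + √Δ] / (2·3) = (-3 + 183) / 6 = 180 / 6 = 30
(The negative root is discarded since n must be a positive integer.)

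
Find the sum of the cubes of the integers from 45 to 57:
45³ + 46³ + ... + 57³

Use ∑_{k=1}^{n} k³ = [n(n+1)/2]², then subtract the first 44 terms.
∑_{k=1}^{57} k³ = [57×58/2]² = 1653² = 2732409
∑_{k=1}^{44} k³ = [44×45/2]² = 990² = 980100
∑_{k=45}^{57} k³ = 2732409 - 980100 = 1752309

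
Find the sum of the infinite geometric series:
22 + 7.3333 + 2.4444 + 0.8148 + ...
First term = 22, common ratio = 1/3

For |r| < 1, S = a / (1 - r)
S = 22 / (1 - (1/3))
S = 22 / (2/3)
S = 33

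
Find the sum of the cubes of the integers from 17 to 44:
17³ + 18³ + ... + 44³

Use ∑_{k=1}^{n} k³ = [n(n+1)/2]², then subtract the first 16 terms.
∑_{k=1}^{44} k³ = [44×45/2]² = 990² = 980100
∑_{k=1}^{16} k³ = [16×17/2]² = 136² = 18496
∑_{k=17}^{44} k³ = 980100 - 18496 = 961604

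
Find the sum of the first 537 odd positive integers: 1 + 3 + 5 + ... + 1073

Sum of first n odd numbers = n²
= 537²
= 288369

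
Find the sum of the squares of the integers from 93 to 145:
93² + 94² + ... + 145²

Use ∑_{k=1}^{n} k² = n(n+1)(2n+1)/6, then subtract the first 92 terms.
∑_{k=1}^{145} k² = 145×146×291/6 = 1026745
∑_{k=1}^{92} k² = 92×93×185/6 = 263810
∑_{k=93}^{145} k² = 1026745 - 263810 = 762935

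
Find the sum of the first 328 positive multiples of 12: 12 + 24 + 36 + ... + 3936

Factor out 12: = 12(1 + 2 + ... + 328) = 12 × n(n+1)/2
= 12 × 328×329/2
= 12 × 53956
= 647472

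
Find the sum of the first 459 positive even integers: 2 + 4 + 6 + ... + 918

Sum of first n even numbers = n(n+1)
= 459×460
= 211140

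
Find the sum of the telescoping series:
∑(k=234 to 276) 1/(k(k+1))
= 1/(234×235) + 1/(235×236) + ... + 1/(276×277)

Partial fractions: 1/(k(k+1)) = 1/k - 1/(k+1)
The series telescopes:
= (1/234 - 1/235) + (1/235 - 1/236) + ... + (1/276 - 1/277)
= 1/234 - 1/277
= 43/64818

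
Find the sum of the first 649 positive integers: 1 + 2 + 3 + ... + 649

Formula: ∑k = n(n+1)/2
= 649×650/2
= 421850/2
= 210925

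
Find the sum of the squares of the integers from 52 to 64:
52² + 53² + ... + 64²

Use ∑_{k=1}^{n} k² = n(n+1)(2n+1)/6, then subtract the first 51 terms.
∑_{k=1}^{64} k² = 64×65×129/6 = 89440
∑_{k=1}^{51} k² = 51×52×103/6 = 45526
∑_{k=52}^{64} k² = 89440 - 45526 = 43914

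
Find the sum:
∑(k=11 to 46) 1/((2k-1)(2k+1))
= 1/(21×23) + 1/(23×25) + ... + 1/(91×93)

Partial fractions: 1/((2k-1)(2k+1)) = (1/2)[1/(2k-1) - 1/(2k+1)]
The series telescopes:
= (1/2)[1/21 - 1/93]
= 4/217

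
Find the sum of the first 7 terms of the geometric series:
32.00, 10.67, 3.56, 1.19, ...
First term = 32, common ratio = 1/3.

Sₙ = a(1 - rⁿ) / (1 - r)
S_7 = 32(1 - (1/3)^7) / (1 - (1/3))
S_7 = 32(1 - (1/2187)) / (2/3)
S_7 = 34976/729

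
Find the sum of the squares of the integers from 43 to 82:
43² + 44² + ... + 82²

Use ∑_{k=1}^{n} k² = n(n+1)(2n+1)/6, then subtract the first 42 terms.
∑_{k=1}^{82} k² = 82×83×165/6 = 187165
∑_{k=1}^{42} k² = 42×43×85/6 = 25585
∑_{k=43}^{82} k² = 187165 - 25585 = 161580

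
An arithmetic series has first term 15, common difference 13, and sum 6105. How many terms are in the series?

Using S = n/2 × [2a + (n-1)d]
6105 = n/2 × [2(15) + (n-1)(13)]
6105 = n/2 × [30 + 13n - 13]
12210 = n × [17 + 13n]
13n² + (17)n - 12210 = 0
Discriminant: Δ = (17)² - 4(13)(-12210) = 289 + 634920 = 635209
√Δ = 797
n = [-(17) + √Δ] / (2·13) = (-17 + 797) / 26 = 780 / 26 = 30
(The negative root is discarded since n must be a positive integer.)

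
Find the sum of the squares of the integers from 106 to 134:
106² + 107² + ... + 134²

Use ∑_{k=1}^{n} k² = n(n+1)(2n+1)/6, then subtract the first 105 terms.
∑_{k=1}^{134} k² = 134×135×269/6 = 811035
∑_{k=1}^{105} k² = 105×106×211/6 = 391405
∑_{k=106}^{134} k² = 811035 - 391405 = 419630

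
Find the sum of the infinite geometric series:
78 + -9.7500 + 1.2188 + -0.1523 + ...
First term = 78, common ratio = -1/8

For |r| < 1, S = a / (1 - r)
S = 78 / (1 - (-1/8))
S = 78 / (9/8)
S = 208/3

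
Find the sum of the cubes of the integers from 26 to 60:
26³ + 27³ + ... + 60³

Use ∑_{k=1}^{n} k³ = [n(n+1)/2]², then subtract the first 25 terms.
∑_{k=1}^{60} k³ = [60×61/2]² = 1830² = 3348900
∑_{k=1}^{25} k³ = [25×26/2]² = 325² = 105625
∑_{k=26}^{60} k³ = 3348900 - 105625 = 3243275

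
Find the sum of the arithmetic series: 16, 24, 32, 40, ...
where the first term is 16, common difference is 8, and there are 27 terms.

Sₙ = n/2 × (first + last)
Last term = a + (n-1)d = 16 + (27-1)×8 = 224
S_27 = 27/2 × (16 + 224)
S_27 = 27/2 × 240 = 3240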